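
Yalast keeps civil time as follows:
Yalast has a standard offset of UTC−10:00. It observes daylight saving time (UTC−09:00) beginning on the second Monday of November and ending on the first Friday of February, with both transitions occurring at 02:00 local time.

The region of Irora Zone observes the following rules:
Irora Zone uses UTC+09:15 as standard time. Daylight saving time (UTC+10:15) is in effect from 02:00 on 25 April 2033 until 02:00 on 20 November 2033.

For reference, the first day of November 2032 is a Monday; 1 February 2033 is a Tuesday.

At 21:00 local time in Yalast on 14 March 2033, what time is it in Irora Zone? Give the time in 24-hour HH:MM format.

1 November 2032 is a Monday, so the first Monday is November 1 and the second is November 8.
1 February 2033 is a Tuesday, so the first Friday is February 4.
14 March 2033 does not fall between 8 November 2032 and 4 February 2033, so daylight saving is not in effect and Yalast is at UTC−10:00.
21:00 Yalast + 10h = 07:00 UTC (rolling into the next day, 15 March 2033).
At the standard offset (UTC+09:15), 07:00 UTC + 9h15m = 16:15 Irora Zone standard time.
The standard-time date in Irora Zone, 15 March 2033, does not fall between 25 April and 20 November, so daylight saving is not in effect and Irora Zone is at UTC+09:15.
07:00 UTC + 9h15m = 16:15 Irora Zone.

16:15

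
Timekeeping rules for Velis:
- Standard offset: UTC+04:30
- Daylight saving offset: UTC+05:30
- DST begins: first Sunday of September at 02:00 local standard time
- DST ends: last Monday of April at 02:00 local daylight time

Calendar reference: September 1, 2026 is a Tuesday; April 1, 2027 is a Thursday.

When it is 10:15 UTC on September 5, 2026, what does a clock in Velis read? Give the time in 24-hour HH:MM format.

1 September 2026 is a Tuesday, so the first Sunday is September 6.
1 April 2027 is a Thursday, so Mondays fall on 5, 12, 19, 26; the last is April 26.
At the standard offset (UTC+04:30), 10:15 UTC + 4h30m = 14:45 Velis standard time.
The standard-time date in Velis, September 5, 2026, does not fall between 6 September 2026 and 26 April 2027, so daylight saving is not in effect and Velis is at UTC+04:30.
10:15 UTC + 4h30m = 14:45 local.

14:45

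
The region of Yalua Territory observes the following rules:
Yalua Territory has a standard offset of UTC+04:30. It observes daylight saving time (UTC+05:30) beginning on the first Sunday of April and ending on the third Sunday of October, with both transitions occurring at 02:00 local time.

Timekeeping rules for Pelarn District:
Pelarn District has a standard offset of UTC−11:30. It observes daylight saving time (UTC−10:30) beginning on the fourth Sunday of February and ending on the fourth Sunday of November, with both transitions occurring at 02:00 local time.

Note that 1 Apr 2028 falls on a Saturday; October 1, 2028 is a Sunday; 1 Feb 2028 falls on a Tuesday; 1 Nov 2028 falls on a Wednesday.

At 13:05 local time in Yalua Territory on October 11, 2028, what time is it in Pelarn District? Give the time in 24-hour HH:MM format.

1 April 2028 is a Saturday, so the first Sunday is April 2.
1 October 2028 is a Sunday, so the first Sunday is October 1 and the third is October 15.
October 11, 2028 falls between 2 April and 15 October, so daylight saving is in effect and Yalua Territory is at UTC+05:30.
13:05 Yalua Territory − 5h30m = 07:35 UTC.
1 February 2028 is a Tuesday, so the first Sunday is February 6 and the fourth is February 27.
1 November 2028 is a Wednesday, so the first Sunday is November 5 and the fourth is November 26.
At the standard offset (UTC−11:30), 07:35 UTC − 11h30m = 20:05 Pelarn District standard time (rolling into the previous day, 10 October 2028).
Daylight saving runs 27 February – 26 November; the standard-time date in Pelarn District, October 10, 2028, is inside that window, so Pelarn District is at UTC−10:30.
07:35 UTC − 10h30m = 21:05 Pelarn District (rolling into the previous day, 10 October 2028).

21:05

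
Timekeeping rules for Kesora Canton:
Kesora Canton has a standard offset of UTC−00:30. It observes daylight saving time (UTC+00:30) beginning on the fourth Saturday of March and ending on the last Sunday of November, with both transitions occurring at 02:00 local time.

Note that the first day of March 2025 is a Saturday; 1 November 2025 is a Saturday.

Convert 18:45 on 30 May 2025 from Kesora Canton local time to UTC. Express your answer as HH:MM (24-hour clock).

1 March 2025 is a Saturday, so the first Saturday is March 1 and the fourth is March 22.
1 November 2025 is a Saturday, so Sundays fall on 2, 9, 16, 23, 30; the last is November 30.
Daylight saving runs 22 March – 30 November; 30 May 2025 is inside that window, so Kesora Canton is at UTC+00:30.
18:45 local − 0h30m = 18:15 UTC.

18:15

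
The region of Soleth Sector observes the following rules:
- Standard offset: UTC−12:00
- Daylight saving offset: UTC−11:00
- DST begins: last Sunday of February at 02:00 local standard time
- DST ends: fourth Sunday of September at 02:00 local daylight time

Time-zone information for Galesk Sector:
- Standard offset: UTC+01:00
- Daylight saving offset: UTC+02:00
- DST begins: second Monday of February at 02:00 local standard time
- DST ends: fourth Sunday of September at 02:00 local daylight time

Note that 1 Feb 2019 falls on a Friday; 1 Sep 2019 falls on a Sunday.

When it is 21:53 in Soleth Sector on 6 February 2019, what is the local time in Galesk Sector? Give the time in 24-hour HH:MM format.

10:53

1 February 2019 is a Friday, so Sundays fall on 3, 10, 17, 24; the last is February 24.
1 September 2019 is a Sunday, so the first Sunday is September 1 and the fourth is September 22.
Daylight saving runs 24 February – 22 September; 6 February 2019 is outside that window, so Soleth Sector is on standard time at UTC−12:00.
21:53 Soleth Sector + 12h = 09:53 UTC (rolling into the next day, 7 February 2019).
1 February 2019 is a Friday, so the first Monday is February 4 and the second is February 11.
1 September 2019 is a Sunday, so the first Sunday is September 1 and the fourth is September 22.
At the standard offset (UTC+01:00), 09:53 UTC + 1h = 10:53 Galesk Sector standard time.
Daylight saving runs 11 February – 22 September; the standard-time date in Galesk Sector, 7 February 2019, is outside that window, so Galesk Sector is on standard time at UTC+01:00.
09:53 UTC + 1h = 10:53 Galesk Sector.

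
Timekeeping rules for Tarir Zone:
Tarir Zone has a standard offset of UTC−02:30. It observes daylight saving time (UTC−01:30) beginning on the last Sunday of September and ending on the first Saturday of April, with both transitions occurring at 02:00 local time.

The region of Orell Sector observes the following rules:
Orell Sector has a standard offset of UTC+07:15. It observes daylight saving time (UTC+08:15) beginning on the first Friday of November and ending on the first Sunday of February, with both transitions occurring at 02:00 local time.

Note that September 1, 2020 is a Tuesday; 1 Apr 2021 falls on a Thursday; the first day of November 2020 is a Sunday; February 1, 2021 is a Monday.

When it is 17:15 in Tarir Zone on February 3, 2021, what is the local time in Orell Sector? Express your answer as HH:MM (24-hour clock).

1 September 2020 is a Tuesday, so Sundays fall on 6, 13, 20, 27; the last is September 27.
1 April 2021 is a Thursday, so the first Saturday is April 3.
Daylight saving runs 27 September 2020 – 3 April 2021; February 3, 2021 is inside that window, so Tarir Zone is at UTC−01:30.
17:15 Tarir Zone + 1h30m = 18:45 UTC.
1 November 2020 is a Sunday, so the first Friday is November 6.
1 February 2021 is a Monday, so the first Sunday is February 7.
At the standard offset (UTC+07:15), 18:45 UTC + 7h15m = 02:00 Orell Sector standard time (rolling into the next day, 4 February 2021).
Daylight saving runs 6 November 2020 – 7 February 2021; the standard-time date in Orell Sector, February 4, 2021, is inside that window, so Orell Sector is at UTC+08:15.
18:45 UTC + 8h15m = 03:00 Orell Sector (rolling into the next day, 4 February 2021).

03:00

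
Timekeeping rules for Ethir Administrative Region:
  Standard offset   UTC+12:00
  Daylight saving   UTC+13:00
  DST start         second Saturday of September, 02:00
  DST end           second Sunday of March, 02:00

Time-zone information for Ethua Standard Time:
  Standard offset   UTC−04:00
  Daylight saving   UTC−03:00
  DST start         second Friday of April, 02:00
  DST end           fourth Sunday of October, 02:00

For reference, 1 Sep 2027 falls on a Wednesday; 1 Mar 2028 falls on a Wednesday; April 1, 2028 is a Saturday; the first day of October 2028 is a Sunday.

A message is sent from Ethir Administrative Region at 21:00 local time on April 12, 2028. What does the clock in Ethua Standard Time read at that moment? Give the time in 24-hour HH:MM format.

1 September 2027 is a Wednesday, so the first Saturday is September 4 and the second is September 11.
1 March 2028 is a Wednesday, so the first Sunday is March 5 and the second is March 12.
April 12, 2028 does not fall between 11 September 2027 and 12 March 2028, so daylight saving is not in effect and Ethir Administrative Region is at UTC+12:00.
21:00 Ethir Administrative Region − 12h = 09:00 UTC.
1 April 2028 is a Saturday, so the first Friday is April 7 and the second is April 14.
1 October 2028 is a Sunday, so the first Sunday is October 1 and the fourth is October 22.
At the standard offset (UTC−04:00), 09:00 UTC − 4h = 05:00 Ethua Standard Time standard time.
The standard-time date in Ethua Standard Time, April 12, 2028, is outside the daylight-saving period (14 April – 22 October), so Ethua Standard Time is on standard time, UTC−04:00.
09:00 UTC − 4h = 05:00 Ethua Standard Time.

05:00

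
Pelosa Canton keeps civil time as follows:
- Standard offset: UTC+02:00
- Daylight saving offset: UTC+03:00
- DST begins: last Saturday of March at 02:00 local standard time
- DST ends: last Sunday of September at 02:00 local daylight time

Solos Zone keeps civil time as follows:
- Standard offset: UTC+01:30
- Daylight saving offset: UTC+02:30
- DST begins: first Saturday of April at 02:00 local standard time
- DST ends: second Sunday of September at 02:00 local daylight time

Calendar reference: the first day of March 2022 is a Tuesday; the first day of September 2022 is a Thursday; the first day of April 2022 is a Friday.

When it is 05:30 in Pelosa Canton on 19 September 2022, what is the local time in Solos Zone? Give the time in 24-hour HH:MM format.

1 March 2022 is a Tuesday, so Saturdays fall on 5, 12, 19, 26; the last is March 26.
1 September 2022 is a Thursday, so Sundays fall on 4, 11, 18, 25; the last is September 25.
19 September 2022 falls between 26 March and 25 September, so daylight saving is in effect and Pelosa Canton is at UTC+03:00.
05:30 Pelosa Canton − 3h = 02:30 UTC.
1 April 2022 is a Friday, so the first Saturday is April 2.
1 September 2022 is a Thursday, so the first Sunday is September 4 and the second is September 11.
At the standard offset (UTC+01:30), 02:30 UTC + 1h30m = 04:00 Solos Zone standard time.
The standard-time date in Solos Zone, 19 September 2022, does not fall between 2 April and 11 September, so daylight saving is not in effect and Solos Zone is at UTC+01:30.
02:30 UTC + 1h30m = 04:00 Solos Zone.

04:00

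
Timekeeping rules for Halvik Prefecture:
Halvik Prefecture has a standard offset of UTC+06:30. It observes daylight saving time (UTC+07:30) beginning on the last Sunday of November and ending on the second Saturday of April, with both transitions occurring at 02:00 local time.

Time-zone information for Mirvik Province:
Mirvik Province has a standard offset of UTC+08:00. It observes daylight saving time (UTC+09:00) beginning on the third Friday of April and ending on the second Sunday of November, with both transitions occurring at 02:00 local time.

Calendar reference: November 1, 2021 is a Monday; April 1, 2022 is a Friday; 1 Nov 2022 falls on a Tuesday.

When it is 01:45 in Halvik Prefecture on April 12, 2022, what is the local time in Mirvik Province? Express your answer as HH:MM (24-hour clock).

03:15

1 November 2021 is a Monday, so Sundays fall on 7, 14, 21, 28; the last is November 28.
1 April 2022 is a Friday, so the first Saturday is April 2 and the second is April 9.
April 12, 2022 does not fall between 28 November 2021 and 9 April 2022, so daylight saving is not in effect and Halvik Prefecture is at UTC+06:30.
01:45 Halvik Prefecture − 6h30m = 19:15 UTC (rolling into the previous day, 11 April 2022).
1 April 2022 is a Friday, so the first Friday is April 1 and the third is April 15.
1 November 2022 is a Tuesday, so the first Sunday is November 6 and the second is November 13.
At the standard offset (UTC+08:00), 19:15 UTC + 8h = 03:15 Mirvik Province standard time (rolling into the next day, 12 April 2022).
Daylight saving runs 15 April – 13 November; the standard-time date in Mirvik Province, April 12, 2022, is outside that window, so Mirvik Province is on standard time at UTC+08:00.
19:15 UTC + 8h = 03:15 Mirvik Province (rolling into the next day, 12 April 2022).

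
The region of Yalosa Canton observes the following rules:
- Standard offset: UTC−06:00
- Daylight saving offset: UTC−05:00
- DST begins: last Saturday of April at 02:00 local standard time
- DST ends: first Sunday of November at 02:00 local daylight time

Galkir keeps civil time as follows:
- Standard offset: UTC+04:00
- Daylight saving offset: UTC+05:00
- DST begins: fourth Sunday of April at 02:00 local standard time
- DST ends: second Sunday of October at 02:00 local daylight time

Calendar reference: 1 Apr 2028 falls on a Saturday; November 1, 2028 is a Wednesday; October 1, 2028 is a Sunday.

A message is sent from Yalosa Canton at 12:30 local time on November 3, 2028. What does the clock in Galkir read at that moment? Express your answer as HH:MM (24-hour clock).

21:30

1 April 2028 is a Saturday, so Saturdays fall on 1, 8, 15, 22, 29; the last is April 29.
1 November 2028 is a Wednesday, so the first Sunday is November 5.
Daylight saving runs 29 April – 5 November; November 3, 2028 is inside that window, so Yalosa Canton is at UTC−05:00.
12:30 Yalosa Canton + 5h = 17:30 UTC.
1 April 2028 is a Saturday, so the first Sunday is April 2 and the fourth is April 23.
1 October 2028 is a Sunday, so the first Sunday is October 1 and the second is October 8.
At the standard offset (UTC+04:00), 17:30 UTC + 4h = 21:30 Galkir standard time.
The standard-time date in Galkir, November 3, 2028, does not fall between 23 April and 8 October, so daylight saving is not in effect and Galkir is at UTC+04:00.
17:30 UTC + 4h = 21:30 Galkir.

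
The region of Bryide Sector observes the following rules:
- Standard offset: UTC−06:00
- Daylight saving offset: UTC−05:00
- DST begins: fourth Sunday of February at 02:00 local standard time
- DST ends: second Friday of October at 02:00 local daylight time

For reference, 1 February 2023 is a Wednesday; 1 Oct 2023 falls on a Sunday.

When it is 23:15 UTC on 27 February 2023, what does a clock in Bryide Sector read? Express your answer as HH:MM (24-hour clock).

1 February 2023 is a Wednesday, so the first Sunday is February 5 and the fourth is February 26.
1 October 2023 is a Sunday, so the first Friday is October 6 and the second is October 13.
At the standard offset (UTC−06:00), 23:15 UTC − 6h = 17:15 Bryide Sector standard time.
The standard-time date in Bryide Sector, 27 February 2023, falls between 26 February and 13 October, so daylight saving is in effect and Bryide Sector is at UTC−05:00.
23:15 UTC − 5h = 18:15 local.

18:15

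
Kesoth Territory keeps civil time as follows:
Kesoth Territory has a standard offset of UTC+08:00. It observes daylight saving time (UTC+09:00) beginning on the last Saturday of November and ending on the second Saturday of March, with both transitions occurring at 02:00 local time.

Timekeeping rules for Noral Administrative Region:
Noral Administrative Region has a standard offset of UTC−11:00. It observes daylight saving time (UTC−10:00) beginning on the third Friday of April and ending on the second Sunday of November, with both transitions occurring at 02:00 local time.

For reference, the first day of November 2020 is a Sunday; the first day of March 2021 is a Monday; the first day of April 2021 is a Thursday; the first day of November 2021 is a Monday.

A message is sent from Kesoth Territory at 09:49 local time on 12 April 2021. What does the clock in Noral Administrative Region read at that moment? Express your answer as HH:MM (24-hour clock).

14:49

1 November 2020 is a Sunday, so Saturdays fall on 7, 14, 21, 28; the last is November 28.
1 March 2021 is a Monday, so the first Saturday is March 6 and the second is March 13.
12 April 2021 does not fall between 28 November 2020 and 13 March 2021, so daylight saving is not in effect and Kesoth Territory is at UTC+08:00.
09:49 Kesoth Territory − 8h = 01:49 UTC.
1 April 2021 is a Thursday, so the first Friday is April 2 and the third is April 16.
1 November 2021 is a Monday, so the first Sunday is November 7 and the second is November 14.
At the standard offset (UTC−11:00), 01:49 UTC − 11h = 14:49 Noral Administrative Region standard time (rolling into the previous day, 11 April 2021).
Daylight saving runs 16 April – 14 November; the standard-time date in Noral Administrative Region, 11 April 2021, is outside that window, so Noral Administrative Region is on standard time at UTC−11:00.
01:49 UTC − 11h = 14:49 Noral Administrative Region (rolling into the previous day, 11 April 2021).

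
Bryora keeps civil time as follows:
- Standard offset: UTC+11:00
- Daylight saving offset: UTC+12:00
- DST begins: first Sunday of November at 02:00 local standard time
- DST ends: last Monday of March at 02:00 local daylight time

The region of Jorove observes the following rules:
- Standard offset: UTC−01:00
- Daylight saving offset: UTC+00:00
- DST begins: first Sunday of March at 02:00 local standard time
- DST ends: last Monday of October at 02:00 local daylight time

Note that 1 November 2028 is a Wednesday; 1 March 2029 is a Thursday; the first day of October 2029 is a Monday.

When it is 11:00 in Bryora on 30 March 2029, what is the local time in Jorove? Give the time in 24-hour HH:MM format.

1 November 2028 is a Wednesday, so the first Sunday is November 5.
1 March 2029 is a Thursday, so Mondays fall on 5, 12, 19, 26; the last is March 26.
Daylight saving runs 5 November 2028 – 26 March 2029; 30 March 2029 is outside that window, so Bryora is on standard time at UTC+11:00.
11:00 Bryora − 11h = 00:00 UTC.
1 March 2029 is a Thursday, so the first Sunday is March 4.
1 October 2029 is a Monday, so Mondays fall on 1, 8, 15, 22, 29; the last is October 29.
At the standard offset (UTC−01:00), 00:00 UTC − 1h = 23:00 Jorove standard time (rolling into the previous day, 29 March 2029).
The standard-time date in Jorove, 29 March 2029, lies within the daylight-saving period (4 March – 29 October), so Jorove is on daylight time, UTC+00:00.
00:00 UTC + 0h = 00:00 Jorove.

00:00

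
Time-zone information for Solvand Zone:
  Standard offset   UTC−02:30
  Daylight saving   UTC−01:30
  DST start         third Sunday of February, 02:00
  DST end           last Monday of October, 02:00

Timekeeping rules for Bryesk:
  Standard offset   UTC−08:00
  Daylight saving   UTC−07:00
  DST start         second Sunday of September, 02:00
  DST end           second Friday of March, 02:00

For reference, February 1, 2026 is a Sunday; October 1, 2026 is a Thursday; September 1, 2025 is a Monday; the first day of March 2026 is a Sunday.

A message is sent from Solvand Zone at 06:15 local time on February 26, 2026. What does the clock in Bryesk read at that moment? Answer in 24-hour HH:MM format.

1 February 2026 is a Sunday, so the first Sunday is February 1 and the third is February 15.
1 October 2026 is a Thursday, so Mondays fall on 5, 12, 19, 26; the last is October 26.
February 26, 2026 lies within the daylight-saving period (15 February – 26 October), so Solvand Zone is on daylight time, UTC−01:30.
06:15 Solvand Zone + 1h30m = 07:45 UTC.
1 September 2025 is a Monday, so the first Sunday is September 7 and the second is September 14.
1 March 2026 is a Sunday, so the first Friday is March 6 and the second is March 13.
At the standard offset (UTC−08:00), 07:45 UTC − 8h = 23:45 Bryesk standard time (rolling into the previous day, 25 February 2026).
Daylight saving runs 14 September 2025 – 13 March 2026; the standard-time date in Bryesk, February 25, 2026, is inside that window, so Bryesk is at UTC−07:00.
07:45 UTC − 7h = 00:45 Bryesk.

00:45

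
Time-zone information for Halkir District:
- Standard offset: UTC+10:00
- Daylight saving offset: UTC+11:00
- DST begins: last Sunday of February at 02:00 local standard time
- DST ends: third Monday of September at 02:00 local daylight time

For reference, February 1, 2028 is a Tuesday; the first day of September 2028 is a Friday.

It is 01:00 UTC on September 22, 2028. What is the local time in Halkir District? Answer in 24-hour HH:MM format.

1 February 2028 is a Tuesday, so Sundays fall on 6, 13, 20, 27; the last is February 27.
1 September 2028 is a Friday, so the first Monday is September 4 and the third is September 18.
At the standard offset (UTC+10:00), 01:00 UTC + 10h = 11:00 Halkir District standard time.
The standard-time date in Halkir District, September 22, 2028, is outside the daylight-saving period (27 February – 18 September), so Halkir District is on standard time, UTC+10:00.
01:00 UTC + 10h = 11:00 local.

11:00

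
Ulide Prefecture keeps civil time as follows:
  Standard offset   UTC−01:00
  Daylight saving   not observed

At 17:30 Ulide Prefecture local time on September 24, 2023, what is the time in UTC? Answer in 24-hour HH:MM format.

Ulide Prefecture stays on UTC−01:00 all year.
17:30 local + 1h = 18:30 UTC.

18:30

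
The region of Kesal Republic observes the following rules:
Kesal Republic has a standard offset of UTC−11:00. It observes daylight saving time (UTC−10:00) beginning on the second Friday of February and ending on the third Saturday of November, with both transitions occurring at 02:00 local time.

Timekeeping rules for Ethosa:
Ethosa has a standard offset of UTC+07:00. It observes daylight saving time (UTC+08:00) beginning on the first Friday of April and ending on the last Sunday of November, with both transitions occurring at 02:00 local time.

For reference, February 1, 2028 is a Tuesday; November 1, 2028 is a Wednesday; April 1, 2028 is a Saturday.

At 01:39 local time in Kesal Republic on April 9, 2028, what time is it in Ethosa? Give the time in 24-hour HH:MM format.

1 February 2028 is a Tuesday, so the first Friday is February 4 and the second is February 11.
1 November 2028 is a Wednesday, so the first Saturday is November 4 and the third is November 18.
Daylight saving runs 11 February – 18 November; April 9, 2028 is inside that window, so Kesal Republic is at UTC−10:00.
01:39 Kesal Republic + 10h = 11:39 UTC.
1 April 2028 is a Saturday, so the first Friday is April 7.
1 November 2028 is a Wednesday, so Sundays fall on 5, 12, 19, 26; the last is November 26.
At the standard offset (UTC+07:00), 11:39 UTC + 7h = 18:39 Ethosa standard time.
The standard-time date in Ethosa, April 9, 2028, falls between 7 April and 26 November, so daylight saving is in effect and Ethosa is at UTC+08:00.
11:39 UTC + 8h = 19:39 Ethosa.

19:39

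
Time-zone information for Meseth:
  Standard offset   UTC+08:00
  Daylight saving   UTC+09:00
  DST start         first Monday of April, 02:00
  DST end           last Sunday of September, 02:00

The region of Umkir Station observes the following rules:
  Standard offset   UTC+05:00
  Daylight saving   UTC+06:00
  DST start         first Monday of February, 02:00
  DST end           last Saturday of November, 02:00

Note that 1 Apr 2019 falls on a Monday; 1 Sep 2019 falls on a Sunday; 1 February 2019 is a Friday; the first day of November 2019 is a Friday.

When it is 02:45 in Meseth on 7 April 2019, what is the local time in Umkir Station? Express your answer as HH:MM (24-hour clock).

23:45

1 April 2019 is a Monday, so the first Monday is April 1.
1 September 2019 is a Sunday, so Sundays fall on 1, 8, 15, 22, 29; the last is September 29.
Daylight saving runs 1 April – 29 September; 7 April 2019 is inside that window, so Meseth is at UTC+09:00.
02:45 Meseth − 9h = 17:45 UTC (rolling into the previous day, 6 April 2019).
1 February 2019 is a Friday, so the first Monday is February 4.
1 November 2019 is a Friday, so Saturdays fall on 2, 9, 16, 23, 30; the last is November 30.
At the standard offset (UTC+05:00), 17:45 UTC + 5h = 22:45 Umkir Station standard time.
Daylight saving runs 4 February – 30 November; the standard-time date in Umkir Station, 6 April 2019, is inside that window, so Umkir Station is at UTC+06:00.
17:45 UTC + 6h = 23:45 Umkir Station.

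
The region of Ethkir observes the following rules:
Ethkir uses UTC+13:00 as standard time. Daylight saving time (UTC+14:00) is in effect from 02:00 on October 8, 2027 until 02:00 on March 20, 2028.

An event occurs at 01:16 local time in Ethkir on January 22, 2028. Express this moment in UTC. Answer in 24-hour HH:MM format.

January 22, 2028 falls between 8 October 2027 and 20 March 2028, so daylight saving is in effect and Ethkir is at UTC+14:00.
01:16 local − 14h = 11:16 UTC (rolling into the previous day, 21 January 2028).

11:16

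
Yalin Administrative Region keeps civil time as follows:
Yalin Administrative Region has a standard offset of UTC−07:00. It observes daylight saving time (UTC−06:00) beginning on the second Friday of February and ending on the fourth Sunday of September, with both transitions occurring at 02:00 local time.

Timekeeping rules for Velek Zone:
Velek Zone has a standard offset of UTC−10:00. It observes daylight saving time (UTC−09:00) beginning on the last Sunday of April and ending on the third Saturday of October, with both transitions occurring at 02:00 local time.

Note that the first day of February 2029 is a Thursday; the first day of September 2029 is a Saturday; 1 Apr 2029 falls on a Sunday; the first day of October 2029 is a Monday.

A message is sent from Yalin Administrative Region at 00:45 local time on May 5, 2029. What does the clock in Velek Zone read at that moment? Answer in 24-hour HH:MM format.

21:45

1 February 2029 is a Thursday, so the first Friday is February 2 and the second is February 9.
1 September 2029 is a Saturday, so the first Sunday is September 2 and the fourth is September 23.
May 5, 2029 lies within the daylight-saving period (9 February – 23 September), so Yalin Administrative Region is on daylight time, UTC−06:00.
00:45 Yalin Administrative Region + 6h = 06:45 UTC.
1 April 2029 is a Sunday, so Sundays fall on 1, 8, 15, 22, 29; the last is April 29.
1 October 2029 is a Monday, so the first Saturday is October 6 and the third is October 20.
At the standard offset (UTC−10:00), 06:45 UTC − 10h = 20:45 Velek Zone standard time (rolling into the previous day, 4 May 2029).
The standard-time date in Velek Zone, May 4, 2029, falls between 29 April and 20 October, so daylight saving is in effect and Velek Zone is at UTC−09:00.
06:45 UTC − 9h = 21:45 Velek Zone (rolling into the previous day, 4 May 2029).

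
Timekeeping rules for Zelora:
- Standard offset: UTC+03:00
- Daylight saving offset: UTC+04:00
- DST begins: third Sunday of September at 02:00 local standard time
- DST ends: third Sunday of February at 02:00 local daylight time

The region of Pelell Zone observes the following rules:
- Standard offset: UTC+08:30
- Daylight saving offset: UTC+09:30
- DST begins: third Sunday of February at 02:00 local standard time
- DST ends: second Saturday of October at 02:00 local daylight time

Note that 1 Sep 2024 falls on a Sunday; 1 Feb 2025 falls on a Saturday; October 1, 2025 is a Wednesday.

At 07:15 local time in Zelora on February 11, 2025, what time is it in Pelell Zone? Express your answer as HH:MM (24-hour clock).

1 September 2024 is a Sunday, so the first Sunday is September 1 and the third is September 15.
1 February 2025 is a Saturday, so the first Sunday is February 2 and the third is February 16.
February 11, 2025 lies within the daylight-saving period (15 September 2024 – 16 February 2025), so Zelora is on daylight time, UTC+04:00.
07:15 Zelora − 4h = 03:15 UTC.
1 February 2025 is a Saturday, so the first Sunday is February 2 and the third is February 16.
1 October 2025 is a Wednesday, so the first Saturday is October 4 and the second is October 11.
At the standard offset (UTC+08:30), 03:15 UTC + 8h30m = 11:45 Pelell Zone standard time.
The standard-time date in Pelell Zone, February 11, 2025, is outside the daylight-saving period (16 February – 11 October), so Pelell Zone is on standard time, UTC+08:30.
03:15 UTC + 8h30m = 11:45 Pelell Zone.

11:45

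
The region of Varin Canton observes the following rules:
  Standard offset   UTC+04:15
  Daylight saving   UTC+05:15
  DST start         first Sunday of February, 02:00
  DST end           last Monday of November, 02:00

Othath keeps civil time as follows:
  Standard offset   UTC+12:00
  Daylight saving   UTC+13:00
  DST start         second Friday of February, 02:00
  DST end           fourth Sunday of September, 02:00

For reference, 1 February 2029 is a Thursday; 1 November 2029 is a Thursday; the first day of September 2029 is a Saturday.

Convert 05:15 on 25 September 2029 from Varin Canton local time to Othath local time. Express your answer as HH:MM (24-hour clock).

12:00

1 February 2029 is a Thursday, so the first Sunday is February 4.
1 November 2029 is a Thursday, so Mondays fall on 5, 12, 19, 26; the last is November 26.
Daylight saving runs 4 February – 26 November; 25 September 2029 is inside that window, so Varin Canton is at UTC+05:15.
05:15 Varin Canton − 5h15m = 00:00 UTC.
1 February 2029 is a Thursday, so the first Friday is February 2 and the second is February 9.
1 September 2029 is a Saturday, so the first Sunday is September 2 and the fourth is September 23.
At the standard offset (UTC+12:00), 00:00 UTC + 12h = 12:00 Othath standard time.
Daylight saving runs 9 February – 23 September; the standard-time date in Othath, 25 September 2029, is outside that window, so Othath is on standard time at UTC+12:00.
00:00 UTC + 12h = 12:00 Othath.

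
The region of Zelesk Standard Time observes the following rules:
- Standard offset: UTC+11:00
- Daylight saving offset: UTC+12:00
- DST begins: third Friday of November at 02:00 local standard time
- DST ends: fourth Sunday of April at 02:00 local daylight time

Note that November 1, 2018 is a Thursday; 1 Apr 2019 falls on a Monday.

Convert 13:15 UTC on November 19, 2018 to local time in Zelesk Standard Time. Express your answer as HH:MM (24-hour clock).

01:15

1 November 2018 is a Thursday, so the first Friday is November 2 and the third is November 16.
1 April 2019 is a Monday, so the first Sunday is April 7 and the fourth is April 28.
At the standard offset (UTC+11:00), 13:15 UTC + 11h = 00:15 Zelesk Standard Time standard time (rolling into the next day, 20 November 2018).
Daylight saving runs 16 November 2018 – 28 April 2019; the standard-time date in Zelesk Standard Time, November 20, 2018, is inside that window, so Zelesk Standard Time is at UTC+12:00.
13:15 UTC + 12h = 01:15 local (rolling into the next day, 20 November 2018).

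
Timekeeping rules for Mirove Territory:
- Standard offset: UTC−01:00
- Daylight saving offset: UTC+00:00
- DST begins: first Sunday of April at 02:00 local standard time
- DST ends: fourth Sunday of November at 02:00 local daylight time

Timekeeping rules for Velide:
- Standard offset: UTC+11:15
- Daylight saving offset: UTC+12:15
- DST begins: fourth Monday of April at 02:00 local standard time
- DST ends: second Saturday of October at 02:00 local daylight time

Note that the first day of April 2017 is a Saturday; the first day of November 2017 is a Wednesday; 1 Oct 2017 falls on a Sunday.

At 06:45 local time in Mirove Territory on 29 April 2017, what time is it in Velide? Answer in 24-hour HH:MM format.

1 April 2017 is a Saturday, so the first Sunday is April 2.
1 November 2017 is a Wednesday, so the first Sunday is November 5 and the fourth is November 26.
29 April 2017 lies within the daylight-saving period (2 April – 26 November), so Mirove Territory is on daylight time, UTC+00:00.
06:45 Mirove Territory − 0h = 06:45 UTC.
1 April 2017 is a Saturday, so the first Monday is April 3 and the fourth is April 24.
1 October 2017 is a Sunday, so the first Saturday is October 7 and the second is October 14.
At the standard offset (UTC+11:15), 06:45 UTC + 11h15m = 18:00 Velide standard time.
Daylight saving runs 24 April – 14 October; the standard-time date in Velide, 29 April 2017, is inside that window, so Velide is at UTC+12:15.
06:45 UTC + 12h15m = 19:00 Velide.

19:00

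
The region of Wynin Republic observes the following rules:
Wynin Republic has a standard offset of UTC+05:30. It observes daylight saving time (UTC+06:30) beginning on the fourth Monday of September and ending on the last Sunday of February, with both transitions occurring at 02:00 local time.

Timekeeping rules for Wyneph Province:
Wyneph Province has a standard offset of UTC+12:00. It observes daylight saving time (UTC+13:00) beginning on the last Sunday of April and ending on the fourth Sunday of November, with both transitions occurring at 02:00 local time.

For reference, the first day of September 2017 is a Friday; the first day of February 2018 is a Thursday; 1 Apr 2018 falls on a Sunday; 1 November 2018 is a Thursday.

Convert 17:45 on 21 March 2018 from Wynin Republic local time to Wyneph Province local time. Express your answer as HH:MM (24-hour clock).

1 September 2017 is a Friday, so the first Monday is September 4 and the fourth is September 25.
1 February 2018 is a Thursday, so Sundays fall on 4, 11, 18, 25; the last is February 25.
Daylight saving runs 25 September 2017 – 25 February 2018; 21 March 2018 is outside that window, so Wynin Republic is on standard time at UTC+05:30.
17:45 Wynin Republic − 5h30m = 12:15 UTC.
1 April 2018 is a Sunday, so Sundays fall on 1, 8, 15, 22, 29; the last is April 29.
1 November 2018 is a Thursday, so the first Sunday is November 4 and the fourth is November 25.
At the standard offset (UTC+12:00), 12:15 UTC + 12h = 00:15 Wyneph Province standard time (rolling into the next day, 22 March 2018).
Daylight saving runs 29 April – 25 November; the standard-time date in Wyneph Province, 22 March 2018, is outside that window, so Wyneph Province is on standard time at UTC+12:00.
12:15 UTC + 12h = 00:15 Wyneph Province (rolling into the next day, 22 March 2018).

00:15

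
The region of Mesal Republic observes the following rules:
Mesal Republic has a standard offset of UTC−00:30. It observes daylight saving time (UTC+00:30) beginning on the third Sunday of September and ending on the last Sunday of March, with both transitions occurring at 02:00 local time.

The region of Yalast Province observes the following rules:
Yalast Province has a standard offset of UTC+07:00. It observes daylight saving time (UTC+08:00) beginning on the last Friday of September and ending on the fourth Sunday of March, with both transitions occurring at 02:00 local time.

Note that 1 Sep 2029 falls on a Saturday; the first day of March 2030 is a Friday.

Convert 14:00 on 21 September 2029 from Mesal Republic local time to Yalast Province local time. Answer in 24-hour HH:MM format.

1 September 2029 is a Saturday, so the first Sunday is September 2 and the third is September 16.
1 March 2030 is a Friday, so Sundays fall on 3, 10, 17, 24, 31; the last is March 31.
21 September 2029 lies within the daylight-saving period (16 September 2029 – 31 March 2030), so Mesal Republic is on daylight time, UTC+00:30.
14:00 Mesal Republic − 0h30m = 13:30 UTC.
1 September 2029 is a Saturday, so Fridays fall on 7, 14, 21, 28; the last is September 28.
1 March 2030 is a Friday, so the first Sunday is March 3 and the fourth is March 24.
At the standard offset (UTC+07:00), 13:30 UTC + 7h = 20:30 Yalast Province standard time.
Daylight saving runs 28 September 2029 – 24 March 2030; the standard-time date in Yalast Province, 21 September 2029, is outside that window, so Yalast Province is on standard time at UTC+07:00.
13:30 UTC + 7h = 20:30 Yalast Province.

20:30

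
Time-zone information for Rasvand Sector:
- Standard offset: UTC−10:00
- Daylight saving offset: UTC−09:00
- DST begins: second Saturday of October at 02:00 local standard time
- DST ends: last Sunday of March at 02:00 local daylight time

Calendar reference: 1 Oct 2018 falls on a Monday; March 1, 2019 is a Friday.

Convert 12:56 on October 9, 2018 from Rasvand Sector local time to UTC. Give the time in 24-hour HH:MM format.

1 October 2018 is a Monday, so the first Saturday is October 6 and the second is October 13.
1 March 2019 is a Friday, so Sundays fall on 3, 10, 17, 24, 31; the last is March 31.
October 9, 2018 is outside the daylight-saving period (13 October 2018 – 31 March 2019), so Rasvand Sector is on standard time, UTC−10:00.
12:56 local + 10h = 22:56 UTC.

22:56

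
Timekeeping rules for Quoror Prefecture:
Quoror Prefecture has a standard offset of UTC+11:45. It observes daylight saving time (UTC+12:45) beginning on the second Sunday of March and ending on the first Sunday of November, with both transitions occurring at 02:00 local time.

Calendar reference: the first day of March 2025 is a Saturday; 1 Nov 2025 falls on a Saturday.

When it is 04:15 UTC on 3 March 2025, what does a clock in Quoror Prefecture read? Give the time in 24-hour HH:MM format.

1 March 2025 is a Saturday, so the first Sunday is March 2 and the second is March 9.
1 November 2025 is a Saturday, so the first Sunday is November 2.
At the standard offset (UTC+11:45), 04:15 UTC + 11h45m = 16:00 Quoror Prefecture standard time.
Daylight saving runs 9 March – 2 November; the standard-time date in Quoror Prefecture, 3 March 2025, is outside that window, so Quoror Prefecture is on standard time at UTC+11:45.
04:15 UTC + 11h45m = 16:00 local.

16:00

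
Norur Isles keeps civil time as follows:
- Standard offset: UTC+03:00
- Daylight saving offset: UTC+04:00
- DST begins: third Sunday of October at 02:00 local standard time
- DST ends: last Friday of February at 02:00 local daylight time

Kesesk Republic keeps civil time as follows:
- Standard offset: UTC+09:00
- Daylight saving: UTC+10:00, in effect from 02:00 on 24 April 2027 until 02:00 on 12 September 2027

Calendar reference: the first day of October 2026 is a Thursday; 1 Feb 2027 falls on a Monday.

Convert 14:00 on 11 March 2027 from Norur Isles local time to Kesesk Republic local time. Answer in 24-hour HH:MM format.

20:00

1 October 2026 is a Thursday, so the first Sunday is October 4 and the third is October 18.
1 February 2027 is a Monday, so Fridays fall on 5, 12, 19, 26; the last is February 26.
11 March 2027 is outside the daylight-saving period (18 October 2026 – 26 February 2027), so Norur Isles is on standard time, UTC+03:00.
14:00 Norur Isles − 3h = 11:00 UTC.
At the standard offset (UTC+09:00), 11:00 UTC + 9h = 20:00 Kesesk Republic standard time.
The standard-time date in Kesesk Republic, 11 March 2027, is outside the daylight-saving period (24 April – 12 September), so Kesesk Republic is on standard time, UTC+09:00.
11:00 UTC + 9h = 20:00 Kesesk Republic.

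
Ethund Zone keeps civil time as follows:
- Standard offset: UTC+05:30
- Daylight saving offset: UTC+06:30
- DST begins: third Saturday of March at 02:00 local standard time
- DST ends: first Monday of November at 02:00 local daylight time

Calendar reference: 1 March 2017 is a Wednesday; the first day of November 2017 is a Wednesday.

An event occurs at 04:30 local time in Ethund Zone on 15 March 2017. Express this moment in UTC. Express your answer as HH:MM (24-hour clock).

23:00

1 March 2017 is a Wednesday, so the first Saturday is March 4 and the third is March 18.
1 November 2017 is a Wednesday, so the first Monday is November 6.
Daylight saving runs 18 March – 6 November; 15 March 2017 is outside that window, so Ethund Zone is on standard time at UTC+05:30.
04:30 local − 5h30m = 23:00 UTC (rolling into the previous day, 14 March 2017).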